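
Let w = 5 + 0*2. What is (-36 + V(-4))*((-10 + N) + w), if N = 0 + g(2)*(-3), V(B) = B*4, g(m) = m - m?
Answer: 260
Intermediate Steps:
g(m) = 0
V(B) = 4*B
N = 0 (N = 0 + 0*(-3) = 0 + 0 = 0)
w = 5 (w = 5 + 0 = 5)
(-36 + V(-4))*((-10 + N) + w) = (-36 + 4*(-4))*((-10 + 0) + 5) = (-36 - 16)*(-10 + 5) = -52*(-5) = 260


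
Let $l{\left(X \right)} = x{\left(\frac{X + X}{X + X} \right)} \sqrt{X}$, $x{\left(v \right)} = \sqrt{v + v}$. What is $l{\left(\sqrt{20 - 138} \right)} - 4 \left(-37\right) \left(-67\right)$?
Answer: $-9916 + 2^{\frac{3}{4}} \sqrt[4]{59} \sqrt{i} \approx -9912.7 + 3.2959 i$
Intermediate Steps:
$x{\left(v \right)} = \sqrt{2} \sqrt{v}$ ($x{\left(v \right)} = \sqrt{2 v} = \sqrt{2} \sqrt{v}$)
$l{\left(X \right)} = \sqrt{2} \sqrt{X}$ ($l{\left(X \right)} = \sqrt{2} \sqrt{\frac{X + X}{X + X}} \sqrt{X} = \sqrt{2} \sqrt{\frac{2 X}{2 X}} \sqrt{X} = \sqrt{2} \sqrt{2 X \frac{1}{2 X}} \sqrt{X} = \sqrt{2} \sqrt{1} \sqrt{X} = \sqrt{2} \cdot 1 \sqrt{X} = \sqrt{2} \sqrt{X}$)
$l{\left(\sqrt{20 - 138} \right)} - 4 \left(-37\right) \left(-67\right) = \sqrt{2} \sqrt{\sqrt{20 - 138}} - 4 \left(-37\right) \left(-67\right) = \sqrt{2} \sqrt{\sqrt{-118}} - \left(-148\right) \left(-67\right) = \sqrt{2} \sqrt{i \sqrt{118}} - 9916 = \sqrt{2} \sqrt[4]{118} \sqrt{i} - 9916 = 2^{\frac{3}{4}} \sqrt[4]{59} \sqrt{i} - 9916 = -9916 + 2^{\frac{3}{4}} \sqrt[4]{59} \sqrt{i}$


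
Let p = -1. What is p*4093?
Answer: -4093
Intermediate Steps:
p*4093 = -1*4093 = -4093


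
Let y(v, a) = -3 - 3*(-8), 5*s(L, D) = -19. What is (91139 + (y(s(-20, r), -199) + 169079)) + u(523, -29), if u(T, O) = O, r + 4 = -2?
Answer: 260210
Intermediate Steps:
r = -6 (r = -4 - 2 = -6)
s(L, D) = -19/5 (s(L, D) = (⅕)*(-19) = -19/5)
y(v, a) = 21 (y(v, a) = -3 + 24 = 21)
(91139 + (y(s(-20, r), -199) + 169079)) + u(523, -29) = (91139 + (21 + 169079)) - 29 = (91139 + 169100) - 29 = 260239 - 29 = 260210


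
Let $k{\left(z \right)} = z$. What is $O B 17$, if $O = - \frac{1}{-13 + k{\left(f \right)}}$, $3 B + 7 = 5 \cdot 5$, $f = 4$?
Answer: $\frac{34}{3} \approx 11.333$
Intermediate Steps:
$B = 6$ ($B = - \frac{7}{3} + \frac{5 \cdot 5}{3} = - \frac{7}{3} + \frac{1}{3} \cdot 25 = - \frac{7}{3} + \frac{25}{3} = 6$)
$O = \frac{1}{9}$ ($O = - \frac{1}{-13 + 4} = - \frac{1}{-9} = \left(-1\right) \left(- \frac{1}{9}\right) = \frac{1}{9} \approx 0.11111$)
$O B 17 = \frac{1}{9} \cdot 6 \cdot 17 = \frac{2}{3} \cdot 17 = \frac{34}{3}$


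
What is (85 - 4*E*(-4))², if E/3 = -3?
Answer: 3481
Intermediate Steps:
E = -9 (E = 3*(-3) = -9)
(85 - 4*E*(-4))² = (85 - 4*(-9)*(-4))² = (85 + 36*(-4))² = (85 - 144)² = (-59)² = 3481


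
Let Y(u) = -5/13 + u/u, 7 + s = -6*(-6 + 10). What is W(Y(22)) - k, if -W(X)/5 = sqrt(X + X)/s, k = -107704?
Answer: 107704 + 20*sqrt(13)/403 ≈ 1.0770e+5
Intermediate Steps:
s = -31 (s = -7 - 6*(-6 + 10) = -7 - 6*4 = -7 - 24 = -31)
Y(u) = 8/13 (Y(u) = -5*1/13 + 1 = -5/13 + 1 = 8/13)
W(X) = 5*sqrt(2)*sqrt(X)/31 (W(X) = -5*sqrt(X + X)/(-31) = -5*sqrt(2*X)*(-1)/31 = -5*sqrt(2)*sqrt(X)*(-1)/31 = -(-5)*sqrt(2)*sqrt(X)/31 = 5*sqrt(2)*sqrt(X)/31)
W(Y(22)) - k = 5*sqrt(2)*sqrt(8/13)/31 - 1*(-107704) = 5*sqrt(2)*(2*sqrt(26)/13)/31 + 107704 = 20*sqrt(13)/403 + 107704 = 107704 + 20*sqrt(13)/403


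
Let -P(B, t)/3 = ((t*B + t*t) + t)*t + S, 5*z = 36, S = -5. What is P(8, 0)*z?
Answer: 108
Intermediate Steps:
z = 36/5 (z = (⅕)*36 = 36/5 ≈ 7.2000)
P(B, t) = 15 - 3*t*(t + t² + B*t) (P(B, t) = -3*(((t*B + t*t) + t)*t - 5) = -3*(((B*t + t²) + t)*t - 5) = -3*(((t² + B*t) + t)*t - 5) = -3*((t + t² + B*t)*t - 5) = -3*(t*(t + t² + B*t) - 5) = -3*(-5 + t*(t + t² + B*t)) = 15 - 3*t*(t + t² + B*t))
P(8, 0)*z = (15 - 3*0² - 3*0³ - 3*8*0²)*(36/5) = (15 - 3*0 - 3*0 - 3*8*0)*(36/5) = (15 + 0 + 0 + 0)*(36/5) = 15*(36/5) = 108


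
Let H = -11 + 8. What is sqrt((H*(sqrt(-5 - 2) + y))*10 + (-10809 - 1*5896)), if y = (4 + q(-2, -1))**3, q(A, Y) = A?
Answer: sqrt(-16945 - 30*I*sqrt(7)) ≈ 0.3049 - 130.17*I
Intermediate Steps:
H = -3
y = 8 (y = (4 - 2)**3 = 2**3 = 8)
sqrt((H*(sqrt(-5 - 2) + y))*10 + (-10809 - 1*5896)) = sqrt(-3*(sqrt(-5 - 2) + 8)*10 + (-10809 - 1*5896)) = sqrt(-3*(sqrt(-7) + 8)*10 + (-10809 - 5896)) = sqrt(-3*(I*sqrt(7) + 8)*10 - 16705) = sqrt(-3*(8 + I*sqrt(7))*10 - 16705) = sqrt((-24 - 3*I*sqrt(7))*10 - 16705) = sqrt((-240 - 30*I*sqrt(7)) - 16705) = sqrt(-16945 - 30*I*sqrt(7))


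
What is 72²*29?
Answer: 150336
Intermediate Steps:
72²*29 = 5184*29 = 150336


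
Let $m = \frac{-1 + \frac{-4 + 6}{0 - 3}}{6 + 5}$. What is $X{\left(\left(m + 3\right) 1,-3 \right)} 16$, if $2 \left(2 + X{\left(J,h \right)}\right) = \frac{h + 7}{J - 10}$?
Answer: $- \frac{2152}{59} \approx -36.475$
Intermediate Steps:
$m = - \frac{5}{33}$ ($m = \frac{-1 + \frac{2}{-3}}{11} = \left(-1 + 2 \left(- \frac{1}{3}\right)\right) \frac{1}{11} = \left(-1 - \frac{2}{3}\right) \frac{1}{11} = \left(- \frac{5}{3}\right) \frac{1}{11} = - \frac{5}{33} \approx -0.15152$)
$X{\left(J,h \right)} = -2 + \frac{7 + h}{2 \left(-10 + J\right)}$ ($X{\left(J,h \right)} = -2 + \frac{\left(h + 7\right) \frac{1}{J - 10}}{2} = -2 + \frac{\left(7 + h\right) \frac{1}{-10 + J}}{2} = -2 + \frac{\frac{1}{-10 + J} \left(7 + h\right)}{2} = -2 + \frac{7 + h}{2 \left(-10 + J\right)}$)
$X{\left(\left(m + 3\right) 1,-3 \right)} 16 = \frac{47 - 3 - 4 \left(- \frac{5}{33} + 3\right) 1}{2 \left(-10 + \left(- \frac{5}{33} + 3\right) 1\right)} 16 = \frac{47 - 3 - 4 \cdot \frac{94}{33} \cdot 1}{2 \left(-10 + \frac{94}{33} \cdot 1\right)} 16 = \frac{47 - 3 - \frac{376}{33}}{2 \left(-10 + \frac{94}{33}\right)} 16 = \frac{47 - 3 - \frac{376}{33}}{2 \left(- \frac{236}{33}\right)} 16 = \frac{1}{2} \left(- \frac{33}{236}\right) \frac{1076}{33} \cdot 16 = \left(- \frac{269}{118}\right) 16 = - \frac{2152}{59}$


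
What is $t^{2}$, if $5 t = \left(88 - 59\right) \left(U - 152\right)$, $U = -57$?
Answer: $\frac{36735721}{25} \approx 1.4694 \cdot 10^{6}$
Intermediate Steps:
$t = - \frac{6061}{5}$ ($t = \frac{\left(88 - 59\right) \left(-57 - 152\right)}{5} = \frac{29 \left(-209\right)}{5} = \frac{1}{5} \left(-6061\right) = - \frac{6061}{5} \approx -1212.2$)
$t^{2} = \left(- \frac{6061}{5}\right)^{2} = \frac{36735721}{25}$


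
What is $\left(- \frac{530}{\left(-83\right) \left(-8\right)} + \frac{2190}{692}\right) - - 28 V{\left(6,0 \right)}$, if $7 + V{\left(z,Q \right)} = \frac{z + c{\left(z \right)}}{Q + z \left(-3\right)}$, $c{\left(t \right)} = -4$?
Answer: $- \frac{101701987}{516924} \approx -196.74$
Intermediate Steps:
$V{\left(z,Q \right)} = -7 + \frac{-4 + z}{Q - 3 z}$ ($V{\left(z,Q \right)} = -7 + \frac{z - 4}{Q + z \left(-3\right)} = -7 + \frac{-4 + z}{Q - 3 z}$)
$\left(- \frac{530}{\left(-83\right) \left(-8\right)} + \frac{2190}{692}\right) - - 28 V{\left(6,0 \right)} = \left(- \frac{530}{\left(-83\right) \left(-8\right)} + \frac{2190}{692}\right) - - 28 \frac{-4 - 0 + 22 \cdot 6}{0 - 18} = \left(- \frac{530}{664} + 2190 \cdot \frac{1}{692}\right) - - 28 \frac{-4 + 0 + 132}{0 - 18} = \left(\left(-530\right) \frac{1}{664} + \frac{1095}{346}\right) - - 28 \frac{1}{-18} \cdot 128 = \left(- \frac{265}{332} + \frac{1095}{346}\right) - - 28 \left(\left(- \frac{1}{18}\right) 128\right) = \frac{135925}{57436} - \left(-28\right) \left(- \frac{64}{9}\right) = \frac{135925}{57436} - \frac{1792}{9} = - \frac{101701987}{516924}$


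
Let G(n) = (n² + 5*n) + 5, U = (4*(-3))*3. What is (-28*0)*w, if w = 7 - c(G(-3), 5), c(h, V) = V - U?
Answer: 0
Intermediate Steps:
U = -36 (U = -12*3 = -36)
G(n) = 5 + n² + 5*n
c(h, V) = 36 + V (c(h, V) = V - 1*(-36) = V + 36 = 36 + V)
w = -34 (w = 7 - (36 + 5) = 7 - 1*41 = 7 - 41 = -34)
(-28*0)*w = -28*0*(-34) = 0*(-34) = 0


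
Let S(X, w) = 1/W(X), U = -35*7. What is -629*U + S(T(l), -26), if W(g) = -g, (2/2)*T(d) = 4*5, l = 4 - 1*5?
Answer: 3082099/20 ≈ 1.5411e+5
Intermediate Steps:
l = -1 (l = 4 - 5 = -1)
T(d) = 20 (T(d) = 4*5 = 20)
U = -245
S(X, w) = -1/X (S(X, w) = 1/(-X) = -1/X)
-629*U + S(T(l), -26) = -629*(-245) - 1/20 = 154105 - 1*1/20 = 154105 - 1/20 = 3082099/20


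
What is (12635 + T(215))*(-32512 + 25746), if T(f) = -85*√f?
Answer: -85488410 + 575110*√215 ≈ -7.7056e+7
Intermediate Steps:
(12635 + T(215))*(-32512 + 25746) = (12635 - 85*√215)*(-32512 + 25746) = (12635 - 85*√215)*(-6766) = -85488410 + 575110*√215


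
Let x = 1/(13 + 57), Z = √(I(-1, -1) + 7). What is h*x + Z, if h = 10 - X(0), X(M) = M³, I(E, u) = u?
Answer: ⅐ + √6 ≈ 2.5923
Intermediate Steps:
Z = √6 (Z = √(-1 + 7) = √6 ≈ 2.4495)
h = 10 (h = 10 - 1*0³ = 10 - 1*0 = 10 + 0 = 10)
x = 1/70 ≈ 0.014286
h*x + Z = 10*(1/70) + √6 = ⅐ + √6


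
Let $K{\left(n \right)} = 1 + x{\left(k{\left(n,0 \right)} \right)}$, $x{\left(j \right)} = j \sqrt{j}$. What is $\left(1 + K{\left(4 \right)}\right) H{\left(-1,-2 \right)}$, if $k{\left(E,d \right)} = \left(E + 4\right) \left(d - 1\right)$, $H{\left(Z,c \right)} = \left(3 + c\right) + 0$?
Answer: $2 - 16 i \sqrt{2} \approx 2.0 - 22.627 i$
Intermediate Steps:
$H{\left(Z,c \right)} = 3 + c$
$k{\left(E,d \right)} = \left(-1 + d\right) \left(4 + E\right)$ ($k{\left(E,d \right)} = \left(4 + E\right) \left(-1 + d\right) = \left(-1 + d\right) \left(4 + E\right)$)
$x{\left(j \right)} = j^{\frac{3}{2}}$
$K{\left(n \right)} = 1 + \left(-4 - n\right)^{\frac{3}{2}}$ ($K{\left(n \right)} = 1 + \left(-4 - n + 4 \cdot 0 + n 0\right)^{\frac{3}{2}} = 1 + \left(-4 - n + 0 + 0\right)^{\frac{3}{2}} = 1 + \left(-4 - n\right)^{\frac{3}{2}}$)
$\left(1 + K{\left(4 \right)}\right) H{\left(-1,-2 \right)} = \left(1 + \left(1 + \left(-4 - 4\right)^{\frac{3}{2}}\right)\right) \left(3 - 2\right) = \left(1 + \left(1 + \left(-4 - 4\right)^{\frac{3}{2}}\right)\right) 1 = \left(1 + \left(1 + \left(-8\right)^{\frac{3}{2}}\right)\right) 1 = \left(1 + \left(1 - 16 i \sqrt{2}\right)\right) 1 = \left(2 - 16 i \sqrt{2}\right) 1 = 2 - 16 i \sqrt{2}$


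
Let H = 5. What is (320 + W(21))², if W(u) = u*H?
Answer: 180625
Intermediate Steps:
W(u) = 5*u (W(u) = u*5 = 5*u)
(320 + W(21))² = (320 + 5*21)² = (320 + 105)² = 425² = 180625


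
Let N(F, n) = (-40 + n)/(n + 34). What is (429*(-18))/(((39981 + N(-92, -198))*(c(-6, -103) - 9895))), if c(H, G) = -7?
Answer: 2214/113511577 ≈ 1.9505e-5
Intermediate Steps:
N(F, n) = (-40 + n)/(34 + n)
(429*(-18))/(((39981 + N(-92, -198))*(c(-6, -103) - 9895))) = (429*(-18))/(((39981 + (-40 - 198)/(34 - 198))*(-7 - 9895))) = -7722*(-1/(9902*(39981 - 238/(-164)))) = -7722*(-1/(9902*(39981 - 1/164*(-238)))) = -7722*(-1/(9902*(39981 + 119/82))) = -7722/((3278561/82)*(-9902)) = -7722/(-16232155511/41) = -7722*(-41/16232155511) = 2214/113511577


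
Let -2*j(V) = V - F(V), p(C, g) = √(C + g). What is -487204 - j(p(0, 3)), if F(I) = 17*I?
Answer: -487204 - 8*√3 ≈ -4.8722e+5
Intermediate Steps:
j(V) = 8*V (j(V) = -(V - 17*V)/2 = -(-8)*V = 8*V)
-487204 - j(p(0, 3)) = -487204 - 8*√(0 + 3) = -487204 - 8*√3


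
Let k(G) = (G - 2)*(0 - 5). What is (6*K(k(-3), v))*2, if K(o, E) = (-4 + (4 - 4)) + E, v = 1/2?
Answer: -42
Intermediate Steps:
k(G) = 10 - 5*G (k(G) = (-2 + G)*(-5) = 10 - 5*G)
v = ½ (v = 1*(½) = ½ ≈ 0.50000)
K(o, E) = -4 + E (K(o, E) = (-4 + 0) + E = -4 + E)
(6*K(k(-3), v))*2 = (6*(-4 + ½))*2 = (6*(-7/2))*2 = -21*2 = -42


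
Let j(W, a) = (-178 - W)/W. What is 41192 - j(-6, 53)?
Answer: 123490/3 ≈ 41163.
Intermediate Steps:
j(W, a) = (-178 - W)/W
41192 - j(-6, 53) = 41192 - (-178 - 1*(-6))/(-6) = 41192 - (-1)*(-178 + 6)/6 = 41192 - (-1)*(-172)/6 = 41192 - 1*86/3 = 41192 - 86/3 = 123490/3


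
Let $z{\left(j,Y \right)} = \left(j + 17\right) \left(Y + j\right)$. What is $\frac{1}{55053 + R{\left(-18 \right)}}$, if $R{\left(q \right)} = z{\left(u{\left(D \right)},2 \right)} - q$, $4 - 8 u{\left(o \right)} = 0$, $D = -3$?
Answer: $\frac{4}{220459} \approx 1.8144 \cdot 10^{-5}$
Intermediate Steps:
$u{\left(o \right)} = \frac{1}{2}$ ($u{\left(o \right)} = \frac{1}{2} - 0 = \frac{1}{2} + 0 = \frac{1}{2}$)
$z{\left(j,Y \right)} = \left(17 + j\right) \left(Y + j\right)$
$R{\left(q \right)} = \frac{175}{4} - q$ ($R{\left(q \right)} = \left(\left(\frac{1}{2}\right)^{2} + 17 \cdot 2 + 17 \cdot \frac{1}{2} + 2 \cdot \frac{1}{2}\right) - q = \left(\frac{1}{4} + 34 + \frac{17}{2} + 1\right) - q = \frac{175}{4} - q$)
$\frac{1}{55053 + R{\left(-18 \right)}} = \frac{1}{55053 + \left(\frac{175}{4} - -18\right)} = \frac{1}{55053 + \left(\frac{175}{4} + 18\right)} = \frac{1}{55053 + \frac{247}{4}} = \frac{1}{\frac{220459}{4}} = \frac{4}{220459}$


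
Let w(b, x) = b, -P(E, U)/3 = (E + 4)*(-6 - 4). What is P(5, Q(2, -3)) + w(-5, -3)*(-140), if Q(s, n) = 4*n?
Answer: 970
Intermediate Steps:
P(E, U) = 120 + 30*E (P(E, U) = -3*(E + 4)*(-6 - 4) = -3*(4 + E)*(-10) = -3*(-40 - 10*E) = 120 + 30*E)
P(5, Q(2, -3)) + w(-5, -3)*(-140) = (120 + 30*5) - 5*(-140) = (120 + 150) + 700 = 270 + 700 = 970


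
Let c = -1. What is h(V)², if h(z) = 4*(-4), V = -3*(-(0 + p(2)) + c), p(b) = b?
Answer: 256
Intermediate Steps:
V = 9 (V = -3*(-(0 + 2) - 1) = -3*(-1*2 - 1) = -3*(-2 - 1) = -3*(-3) = 9)
h(z) = -16
h(V)² = (-16)² = 256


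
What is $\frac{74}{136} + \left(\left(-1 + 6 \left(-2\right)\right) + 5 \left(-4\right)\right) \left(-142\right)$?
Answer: $\frac{318685}{68} \approx 4686.5$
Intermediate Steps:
$\frac{74}{136} + \left(\left(-1 + 6 \left(-2\right)\right) + 5 \left(-4\right)\right) \left(-142\right) = 74 \cdot \frac{1}{136} + \left(\left(-1 - 12\right) - 20\right) \left(-142\right) = \frac{37}{68} + \left(-13 - 20\right) \left(-142\right) = \frac{37}{68} - -4686 = \frac{37}{68} + 4686 = \frac{318685}{68}$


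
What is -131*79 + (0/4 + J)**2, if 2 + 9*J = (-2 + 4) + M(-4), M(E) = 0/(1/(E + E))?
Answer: -10349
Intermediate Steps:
M(E) = 0 (M(E) = 0/(1/(2*E)) = 0/((1/(2*E))) = 0*(2*E) = 0)
J = 0 (J = -2/9 + ((-2 + 4) + 0)/9 = -2/9 + (2 + 0)/9 = -2/9 + (1/9)*2 = -2/9 + 2/9 = 0)
-131*79 + (0/4 + J)**2 = -131*79 + (0/4 + 0)**2 = -10349 + (0*(1/4) + 0)**2 = -10349 + (0 + 0)**2 = -10349 + 0**2 = -10349 + 0 = -10349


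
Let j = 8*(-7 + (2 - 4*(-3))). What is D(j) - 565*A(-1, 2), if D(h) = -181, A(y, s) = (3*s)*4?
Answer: -13741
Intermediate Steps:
A(y, s) = 12*s
j = 56 (j = 8*(-7 + (2 + 12)) = 8*(-7 + 14) = 8*7 = 56)
D(j) - 565*A(-1, 2) = -181 - 565*12*2 = -181 - 565*24 = -181 - 1*13560 = -181 - 13560 = -13741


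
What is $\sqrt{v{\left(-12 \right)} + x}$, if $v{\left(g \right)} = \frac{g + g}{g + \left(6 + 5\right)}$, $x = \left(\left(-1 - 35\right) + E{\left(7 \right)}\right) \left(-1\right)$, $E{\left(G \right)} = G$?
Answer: $\sqrt{53} \approx 7.2801$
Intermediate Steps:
$x = 29$ ($x = \left(\left(-1 - 35\right) + 7\right) \left(-1\right) = \left(-36 + 7\right) \left(-1\right) = \left(-29\right) \left(-1\right) = 29$)
$v{\left(g \right)} = \frac{2 g}{11 + g}$ ($v{\left(g \right)} = \frac{2 g}{g + 11} = \frac{2 g}{11 + g}$)
$\sqrt{v{\left(-12 \right)} + x} = \sqrt{2 \left(-12\right) \frac{1}{11 - 12} + 29} = \sqrt{2 \left(-12\right) \frac{1}{-1} + 29} = \sqrt{2 \left(-12\right) \left(-1\right) + 29} = \sqrt{24 + 29} = \sqrt{53}$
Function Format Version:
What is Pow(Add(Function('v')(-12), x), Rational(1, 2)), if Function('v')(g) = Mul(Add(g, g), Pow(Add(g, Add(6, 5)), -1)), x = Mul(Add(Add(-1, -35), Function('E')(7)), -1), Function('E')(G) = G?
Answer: Pow(53, Rational(1, 2)) ≈ 7.2801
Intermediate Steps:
x = 29 (x = Mul(Add(Add(-1, -35), 7), -1) = Mul(Add(-36, 7), -1) = Mul(-29, -1) = 29)
Function('v')(g) = Mul(2, g, Pow(Add(11, g), -1)) (Function('v')(g) = Mul(Mul(2, g), Pow(Add(g, 11), -1)) = Mul(Mul(2, g), Pow(Add(11, g), -1)) = Mul(2, g, Pow(Add(11, g), -1)))
Pow(Add(Function('v')(-12), x), Rational(1, 2)) = Pow(Add(Mul(2, -12, Pow(Add(11, -12), -1)), 29), Rational(1, 2)) = Pow(Add(Mul(2, -12, Pow(-1, -1)), 29), Rational(1, 2)) = Pow(Add(Mul(2, -12, -1), 29), Rational(1, 2)) = Pow(Add(24, 29), Rational(1, 2)) = Pow(53, Rational(1, 2))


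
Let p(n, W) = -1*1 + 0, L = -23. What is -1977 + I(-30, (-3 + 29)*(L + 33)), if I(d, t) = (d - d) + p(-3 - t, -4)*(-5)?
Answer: -1972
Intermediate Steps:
p(n, W) = -1 (p(n, W) = -1 + 0 = -1)
I(d, t) = 5 (I(d, t) = (d - d) - 1*(-5) = 0 + 5 = 5)
-1977 + I(-30, (-3 + 29)*(L + 33)) = -1977 + 5 = -1972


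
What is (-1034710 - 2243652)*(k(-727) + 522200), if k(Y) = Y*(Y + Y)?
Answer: -5177379415396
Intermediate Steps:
k(Y) = 2*Y² (k(Y) = Y*(2*Y) = 2*Y²)
(-1034710 - 2243652)*(k(-727) + 522200) = (-1034710 - 2243652)*(2*(-727)² + 522200) = -3278362*(2*528529 + 522200) = -3278362*(1057058 + 522200) = -3278362*1579258 = -5177379415396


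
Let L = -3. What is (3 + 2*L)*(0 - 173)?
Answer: 519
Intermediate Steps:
(3 + 2*L)*(0 - 173) = (3 + 2*(-3))*(0 - 173) = (3 - 6)*(-173) = -3*(-173) = 519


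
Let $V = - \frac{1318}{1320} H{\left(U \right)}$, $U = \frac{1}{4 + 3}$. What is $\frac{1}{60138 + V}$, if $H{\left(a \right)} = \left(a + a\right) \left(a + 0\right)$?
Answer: $\frac{16170}{972430801} \approx 1.6628 \cdot 10^{-5}$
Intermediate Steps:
$U = \frac{1}{7} \approx 0.14286$
$H{\left(a \right)} = 2 a^{2}$ ($H{\left(a \right)} = 2 a a = 2 a^{2}$)
$V = - \frac{659}{16170}$ ($V = - \frac{1318}{1320} \cdot \frac{2}{49} = \left(-1318\right) \frac{1}{1320} \cdot 2 \cdot \frac{1}{49} = \left(- \frac{659}{660}\right) \frac{2}{49} = - \frac{659}{16170} \approx -0.040754$)
$\frac{1}{60138 + V} = \frac{1}{60138 - \frac{659}{16170}} = \frac{1}{\frac{972430801}{16170}} = \frac{16170}{972430801}$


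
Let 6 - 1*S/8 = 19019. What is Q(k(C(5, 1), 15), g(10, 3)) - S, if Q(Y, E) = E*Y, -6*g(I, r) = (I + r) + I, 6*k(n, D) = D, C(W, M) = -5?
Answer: 1825133/12 ≈ 1.5209e+5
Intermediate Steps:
k(n, D) = D/6
g(I, r) = -I/3 - r/6 (g(I, r) = -((I + r) + I)/6 = -(r + 2*I)/6 = -I/3 - r/6)
S = -152104 (S = 48 - 8*19019 = 48 - 152152 = -152104)
Q(k(C(5, 1), 15), g(10, 3)) - S = (-1/3*10 - 1/6*3)*((1/6)*15) - 1*(-152104) = (-10/3 - 1/2)*(5/2) + 152104 = -23/6*5/2 + 152104 = -115/12 + 152104 = 1825133/12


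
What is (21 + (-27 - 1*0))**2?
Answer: 36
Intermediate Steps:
(21 + (-27 - 1*0))**2 = (21 + (-27 + 0))**2 = (21 - 27)**2 = (-6)**2 = 36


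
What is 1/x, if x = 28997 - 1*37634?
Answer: -1/8637 ≈ -0.00011578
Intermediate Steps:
x = -8637 (x = 28997 - 37634 = -8637)
1/x = 1/(-8637) = -1/8637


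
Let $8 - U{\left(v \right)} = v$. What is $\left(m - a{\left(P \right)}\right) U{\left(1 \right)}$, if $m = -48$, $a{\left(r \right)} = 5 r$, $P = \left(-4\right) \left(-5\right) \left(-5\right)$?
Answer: $3164$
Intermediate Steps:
$P = -100$ ($P = 20 \left(-5\right) = -100$)
$U{\left(v \right)} = 8 - v$
$\left(m - a{\left(P \right)}\right) U{\left(1 \right)} = \left(-48 - 5 \left(-100\right)\right) \left(8 - 1\right) = \left(-48 - -500\right) \left(8 - 1\right) = \left(-48 + 500\right) 7 = 452 \cdot 7 = 3164$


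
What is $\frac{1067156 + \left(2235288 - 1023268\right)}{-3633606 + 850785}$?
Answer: $- \frac{2279176}{2782821} \approx -0.81902$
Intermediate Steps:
$\frac{1067156 + \left(2235288 - 1023268\right)}{-3633606 + 850785} = \frac{1067156 + 1212020}{-2782821} = 2279176 \left(- \frac{1}{2782821}\right) = - \frac{2279176}{2782821}$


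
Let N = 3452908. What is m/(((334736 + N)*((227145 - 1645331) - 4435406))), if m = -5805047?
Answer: 5805047/22171322617248 ≈ 2.6183e-7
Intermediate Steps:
m/(((334736 + N)*((227145 - 1645331) - 4435406))) = -5805047*1/((334736 + 3452908)*((227145 - 1645331) - 4435406)) = -5805047*1/(3787644*(-1418186 - 4435406)) = -5805047/(3787644*(-5853592)) = -5805047/(-22171322617248) = -5805047*(-1/22171322617248) = 5805047/22171322617248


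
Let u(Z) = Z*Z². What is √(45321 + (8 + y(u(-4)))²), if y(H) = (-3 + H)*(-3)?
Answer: √89002 ≈ 298.33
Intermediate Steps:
u(Z) = Z³
y(H) = 9 - 3*H
√(45321 + (8 + y(u(-4)))²) = √(45321 + (8 + (9 - 3*(-4)³))²) = √(45321 + (8 + (9 - 3*(-64)))²) = √(45321 + (8 + (9 + 192))²) = √(45321 + (8 + 201)²) = √(45321 + 209²) = √(45321 + 43681) = √89002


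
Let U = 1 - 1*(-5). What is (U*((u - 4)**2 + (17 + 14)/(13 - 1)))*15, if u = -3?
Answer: 9285/2 ≈ 4642.5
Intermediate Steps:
U = 6 (U = 1 + 5 = 6)
(U*((u - 4)**2 + (17 + 14)/(13 - 1)))*15 = (6*((-3 - 4)**2 + (17 + 14)/(13 - 1)))*15 = (6*((-7)**2 + 31/12))*15 = (6*(49 + 31*(1/12)))*15 = (6*(49 + 31/12))*15 = (6*(619/12))*15 = (619/2)*15 = 9285/2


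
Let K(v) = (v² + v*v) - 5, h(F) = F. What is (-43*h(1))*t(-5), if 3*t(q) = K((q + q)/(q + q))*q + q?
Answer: -430/3 ≈ -143.33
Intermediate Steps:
K(v) = -5 + 2*v² (K(v) = (v² + v²) - 5 = 2*v² - 5 = -5 + 2*v²)
t(q) = -2*q/3 (t(q) = ((-5 + 2*((q + q)/(q + q))²)*q + q)/3 = ((-5 + 2*((2*q)/((2*q)))²)*q + q)/3 = ((-5 + 2*((2*q)*(1/(2*q)))²)*q + q)/3 = ((-5 + 2*1²)*q + q)/3 = ((-5 + 2*1)*q + q)/3 = ((-5 + 2)*q + q)/3 = (-3*q + q)/3 = (-2*q)/3 = -2*q/3)
(-43*h(1))*t(-5) = (-43*1)*(-⅔*(-5)) = -43*10/3 = -430/3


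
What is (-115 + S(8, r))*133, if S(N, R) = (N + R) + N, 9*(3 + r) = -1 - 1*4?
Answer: -122759/9 ≈ -13640.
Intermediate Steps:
r = -32/9 (r = -3 + (-1 - 1*4)/9 = -3 + (-1 - 4)/9 = -3 + (1/9)*(-5) = -3 - 5/9 = -32/9 ≈ -3.5556)
S(N, R) = R + 2*N
(-115 + S(8, r))*133 = (-115 + (-32/9 + 2*8))*133 = (-115 + (-32/9 + 16))*133 = (-115 + 112/9)*133 = -923/9*133 = -122759/9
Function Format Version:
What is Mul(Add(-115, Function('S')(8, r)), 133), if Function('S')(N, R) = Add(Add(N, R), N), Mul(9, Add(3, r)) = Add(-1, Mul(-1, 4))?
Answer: Rational(-122759, 9) ≈ -13640.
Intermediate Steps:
r = Rational(-32, 9) (r = Add(-3, Mul(Rational(1, 9), Add(-1, Mul(-1, 4)))) = Add(-3, Mul(Rational(1, 9), Add(-1, -4))) = Add(-3, Mul(Rational(1, 9), -5)) = Add(-3, Rational(-5, 9)) = Rational(-32, 9) ≈ -3.5556)
Function('S')(N, R) = Add(R, Mul(2, N))
Mul(Add(-115, Function('S')(8, r)), 133) = Mul(Add(-115, Add(Rational(-32, 9), Mul(2, 8))), 133) = Mul(Add(-115, Add(Rational(-32, 9), 16)), 133) = Mul(Add(-115, Rational(112, 9)), 133) = Mul(Rational(-923, 9), 133) = Rational(-122759, 9)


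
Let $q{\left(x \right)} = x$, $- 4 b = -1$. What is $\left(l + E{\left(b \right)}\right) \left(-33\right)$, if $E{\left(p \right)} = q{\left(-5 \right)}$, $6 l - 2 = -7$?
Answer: $\frac{385}{2} \approx 192.5$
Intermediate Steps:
$b = \frac{1}{4}$ ($b = \left(- \frac{1}{4}\right) \left(-1\right) = \frac{1}{4} \approx 0.25$)
$l = - \frac{5}{6}$ ($l = \frac{1}{3} + \frac{1}{6} \left(-7\right) = \frac{1}{3} - \frac{7}{6} = - \frac{5}{6} \approx -0.83333$)
$E{\left(p \right)} = -5$
$\left(l + E{\left(b \right)}\right) \left(-33\right) = \left(- \frac{5}{6} - 5\right) \left(-33\right) = \left(- \frac{35}{6}\right) \left(-33\right) = \frac{385}{2}$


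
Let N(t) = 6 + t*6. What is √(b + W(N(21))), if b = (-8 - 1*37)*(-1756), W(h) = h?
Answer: 4*√4947 ≈ 281.34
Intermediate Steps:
N(t) = 6 + 6*t
b = 79020 (b = (-8 - 37)*(-1756) = -45*(-1756) = 79020)
√(b + W(N(21))) = √(79020 + (6 + 6*21)) = √(79020 + (6 + 126)) = √(79020 + 132) = √79152 = 4*√4947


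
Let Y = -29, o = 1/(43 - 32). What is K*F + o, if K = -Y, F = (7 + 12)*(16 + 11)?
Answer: 163648/11 ≈ 14877.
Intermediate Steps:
o = 1/11 ≈ 0.090909
F = 513 (F = 19*27 = 513)
K = 29 (K = -1*(-29) = 29)
K*F + o = 29*513 + 1/11 = 14877 + 1/11 = 163648/11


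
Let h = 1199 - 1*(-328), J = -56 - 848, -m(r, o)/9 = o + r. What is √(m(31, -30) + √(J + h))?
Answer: √(-9 + √623) ≈ 3.9950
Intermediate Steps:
m(r, o) = -9*o - 9*r (m(r, o) = -9*(o + r) = -9*o - 9*r)
J = -904
h = 1527 (h = 1199 + 328 = 1527)
√(m(31, -30) + √(J + h)) = √((-9*(-30) - 9*31) + √(-904 + 1527)) = √((270 - 279) + √623) = √(-9 + √623)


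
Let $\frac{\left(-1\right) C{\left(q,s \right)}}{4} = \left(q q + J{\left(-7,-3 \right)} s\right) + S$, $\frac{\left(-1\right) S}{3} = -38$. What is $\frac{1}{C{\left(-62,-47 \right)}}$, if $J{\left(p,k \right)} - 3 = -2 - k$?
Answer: $- \frac{1}{15080} \approx -6.6313 \cdot 10^{-5}$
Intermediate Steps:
$J{\left(p,k \right)} = 1 - k$ ($J{\left(p,k \right)} = 3 - \left(2 + k\right) = 1 - k$)
$S = 114$ ($S = \left(-3\right) \left(-38\right) = 114$)
$C{\left(q,s \right)} = -456 - 16 s - 4 q^{2}$ ($C{\left(q,s \right)} = - 4 \left(\left(q q + \left(1 - -3\right) s\right) + 114\right) = - 4 \left(\left(q^{2} + \left(1 + 3\right) s\right) + 114\right) = - 4 \left(\left(q^{2} + 4 s\right) + 114\right) = - 4 \left(114 + q^{2} + 4 s\right) = -456 - 16 s - 4 q^{2}$)
$\frac{1}{C{\left(-62,-47 \right)}} = \frac{1}{-456 - -752 - 4 \left(-62\right)^{2}} = \frac{1}{-456 + 752 - 15376} = \frac{1}{-15080} = - \frac{1}{15080}$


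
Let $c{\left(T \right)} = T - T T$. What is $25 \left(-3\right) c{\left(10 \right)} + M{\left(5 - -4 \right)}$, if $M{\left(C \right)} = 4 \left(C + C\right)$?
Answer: $6822$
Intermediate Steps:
$M{\left(C \right)} = 8 C$ ($M{\left(C \right)} = 4 \cdot 2 C = 8 C$)
$c{\left(T \right)} = T - T^{2}$
$25 \left(-3\right) c{\left(10 \right)} + M{\left(5 - -4 \right)} = 25 \left(-3\right) 10 \left(1 - 10\right) + 8 \left(5 - -4\right) = - 75 \cdot 10 \left(1 - 10\right) + 8 \left(5 + 4\right) = - 75 \cdot 10 \left(-9\right) + 8 \cdot 9 = \left(-75\right) \left(-90\right) + 72 = 6750 + 72 = 6822$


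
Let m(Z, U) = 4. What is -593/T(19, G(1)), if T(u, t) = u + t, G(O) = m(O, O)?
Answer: -593/23 ≈ -25.783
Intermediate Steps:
G(O) = 4
T(u, t) = t + u
-593/T(19, G(1)) = -593/(4 + 19) = -593/23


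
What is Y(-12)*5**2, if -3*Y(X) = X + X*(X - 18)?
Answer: -2900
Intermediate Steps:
Y(X) = -X/3 - X*(-18 + X)/3 (Y(X) = -(X + X*(X - 18))/3 = -(X + X*(-18 + X))/3 = -X/3 - X*(-18 + X)/3)
Y(-12)*5**2 = ((1/3)*(-12)*(17 - 1*(-12)))*5**2 = ((1/3)*(-12)*(17 + 12))*25 = ((1/3)*(-12)*29)*25 = -116*25 = -2900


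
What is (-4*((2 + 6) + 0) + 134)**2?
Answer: 10404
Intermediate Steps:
(-4*((2 + 6) + 0) + 134)**2 = (-4*(8 + 0) + 134)**2 = (-4*8 + 134)**2 = (-32 + 134)**2 = 102**2 = 10404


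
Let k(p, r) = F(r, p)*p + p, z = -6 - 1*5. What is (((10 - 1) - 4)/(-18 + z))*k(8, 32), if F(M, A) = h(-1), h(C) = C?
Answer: 0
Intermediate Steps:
F(M, A) = -1
z = -11 (z = -6 - 5 = -11)
k(p, r) = 0 (k(p, r) = -p + p = 0)
(((10 - 1) - 4)/(-18 + z))*k(8, 32) = (((10 - 1) - 4)/(-18 - 11))*0 = ((9 - 4)/(-29))*0 = (5*(-1/29))*0 = -5/29*0 = 0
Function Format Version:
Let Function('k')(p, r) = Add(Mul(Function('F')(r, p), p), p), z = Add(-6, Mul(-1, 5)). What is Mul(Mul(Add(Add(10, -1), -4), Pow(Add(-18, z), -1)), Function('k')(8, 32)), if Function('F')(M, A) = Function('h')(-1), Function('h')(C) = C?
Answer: 0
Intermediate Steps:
Function('F')(M, A) = -1
z = -11 (z = Add(-6, -5) = -11)
Function('k')(p, r) = 0 (Function('k')(p, r) = Add(Mul(-1, p), p) = 0)
Mul(Mul(Add(Add(10, -1), -4), Pow(Add(-18, z), -1)), Function('k')(8, 32)) = Mul(Mul(Add(Add(10, -1), -4), Pow(Add(-18, -11), -1)), 0) = Mul(Mul(Add(9, -4), Pow(-29, -1)), 0) = Mul(Mul(5, Rational(-1, 29)), 0) = Mul(Rational(-5, 29), 0) = 0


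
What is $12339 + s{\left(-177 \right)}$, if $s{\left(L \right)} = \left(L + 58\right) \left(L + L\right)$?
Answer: $54465$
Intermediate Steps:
$s{\left(L \right)} = 2 L \left(58 + L\right)$ ($s{\left(L \right)} = \left(58 + L\right) 2 L = 2 L \left(58 + L\right)$)
$12339 + s{\left(-177 \right)} = 12339 + 2 \left(-177\right) \left(58 - 177\right) = 12339 + 2 \left(-177\right) \left(-119\right) = 12339 + 42126 = 54465$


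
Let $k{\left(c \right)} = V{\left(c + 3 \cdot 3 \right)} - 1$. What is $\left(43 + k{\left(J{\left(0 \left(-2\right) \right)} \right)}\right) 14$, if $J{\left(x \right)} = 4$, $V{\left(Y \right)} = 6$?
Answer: $672$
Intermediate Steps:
$k{\left(c \right)} = 5$ ($k{\left(c \right)} = 6 - 1 = 5$)
$\left(43 + k{\left(J{\left(0 \left(-2\right) \right)} \right)}\right) 14 = \left(43 + 5\right) 14 = 48 \cdot 14 = 672$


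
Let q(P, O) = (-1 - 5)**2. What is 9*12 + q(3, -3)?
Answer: 144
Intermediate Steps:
q(P, O) = 36 (q(P, O) = (-6)**2 = 36)
9*12 + q(3, -3) = 9*12 + 36 = 108 + 36 = 144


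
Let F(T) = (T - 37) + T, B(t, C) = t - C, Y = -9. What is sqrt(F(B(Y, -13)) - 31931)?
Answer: 2*I*sqrt(7990) ≈ 178.77*I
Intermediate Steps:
F(T) = -37 + 2*T (F(T) = (-37 + T) + T = -37 + 2*T)
sqrt(F(B(Y, -13)) - 31931) = sqrt((-37 + 2*(-9 - 1*(-13))) - 31931) = sqrt((-37 + 2*(-9 + 13)) - 31931) = sqrt((-37 + 2*4) - 31931) = sqrt((-37 + 8) - 31931) = sqrt(-29 - 31931) = sqrt(-31960) = 2*I*sqrt(7990)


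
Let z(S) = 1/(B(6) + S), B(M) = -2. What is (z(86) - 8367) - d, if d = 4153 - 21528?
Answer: 756673/84 ≈ 9008.0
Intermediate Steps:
d = -17375
z(S) = 1/(-2 + S)
(z(86) - 8367) - d = (1/(-2 + 86) - 8367) - 1*(-17375) = (1/84 - 8367) + 17375 = -702827/84 + 17375 = 756673/84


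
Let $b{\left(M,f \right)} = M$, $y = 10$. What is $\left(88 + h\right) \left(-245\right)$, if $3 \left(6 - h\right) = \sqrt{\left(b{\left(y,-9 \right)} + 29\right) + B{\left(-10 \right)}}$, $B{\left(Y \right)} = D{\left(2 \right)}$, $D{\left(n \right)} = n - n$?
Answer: $-23030 + \frac{245 \sqrt{39}}{3} \approx -22520.0$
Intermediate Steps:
$D{\left(n \right)} = 0$
$B{\left(Y \right)} = 0$
$h = 6 - \frac{\sqrt{39}}{3}$ ($h = 6 - \frac{\sqrt{\left(10 + 29\right) + 0}}{3} = 6 - \frac{\sqrt{39 + 0}}{3} = 6 - \frac{\sqrt{39}}{3} \approx 3.9183$)
$\left(88 + h\right) \left(-245\right) = \left(88 + \left(6 - \frac{\sqrt{39}}{3}\right)\right) \left(-245\right) = \left(94 - \frac{\sqrt{39}}{3}\right) \left(-245\right) = -23030 + \frac{245 \sqrt{39}}{3}$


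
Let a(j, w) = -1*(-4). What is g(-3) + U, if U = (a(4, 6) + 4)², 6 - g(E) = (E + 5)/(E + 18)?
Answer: 1048/15 ≈ 69.867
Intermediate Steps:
a(j, w) = 4
g(E) = 6 - (5 + E)/(18 + E) (g(E) = 6 - (E + 5)/(E + 18) = 6 - (5 + E)/(18 + E))
U = 64 (U = (4 + 4)² = 8² = 64)
g(-3) + U = (103 + 5*(-3))/(18 - 3) + 64 = (103 - 15)/15 + 64 = (1/15)*88 + 64 = 88/15 + 64 = 1048/15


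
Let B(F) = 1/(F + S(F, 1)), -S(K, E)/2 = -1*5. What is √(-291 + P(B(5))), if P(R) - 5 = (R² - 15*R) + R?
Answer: I*√64559/15 ≈ 16.939*I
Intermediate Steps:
S(K, E) = 10 (S(K, E) = -(-2)*5 = -2*(-5) = 10)
B(F) = 1/(10 + F) (B(F) = 1/(F + 10) = 1/(10 + F))
P(R) = 5 + R² - 14*R (P(R) = 5 + ((R² - 15*R) + R) = 5 + (R² - 14*R) = 5 + R² - 14*R)
√(-291 + P(B(5))) = √(-291 + (5 + (1/(10 + 5))² - 14/(10 + 5))) = √(-291 + (5 + (1/15)² - 14/15)) = √(-291 + (5 + (1/15)² - 14*1/15)) = √(-291 + (5 + 1/225 - 14/15)) = √(-291 + 916/225) = √(-64559/225) = I*√64559/15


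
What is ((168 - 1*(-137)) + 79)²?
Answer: 147456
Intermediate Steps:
((168 - 1*(-137)) + 79)² = ((168 + 137) + 79)² = (305 + 79)² = 384² = 147456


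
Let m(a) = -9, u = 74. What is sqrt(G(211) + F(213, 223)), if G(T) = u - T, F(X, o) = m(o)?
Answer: I*sqrt(146) ≈ 12.083*I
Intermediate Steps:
F(X, o) = -9
G(T) = 74 - T
sqrt(G(211) + F(213, 223)) = sqrt((74 - 1*211) - 9) = sqrt((74 - 211) - 9) = sqrt(-137 - 9) = sqrt(-146) = I*sqrt(146)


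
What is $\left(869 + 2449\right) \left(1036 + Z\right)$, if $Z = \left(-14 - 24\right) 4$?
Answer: $2933112$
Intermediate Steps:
$Z = -152$ ($Z = \left(-38\right) 4 = -152$)
$\left(869 + 2449\right) \left(1036 + Z\right) = \left(869 + 2449\right) \left(1036 - 152\right) = 3318 \cdot 884 = 2933112$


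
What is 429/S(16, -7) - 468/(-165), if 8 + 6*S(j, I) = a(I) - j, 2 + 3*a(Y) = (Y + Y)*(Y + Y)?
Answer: 221871/3355 ≈ 66.131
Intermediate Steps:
a(Y) = -2/3 + 4*Y**2/3 (a(Y) = -2/3 + ((Y + Y)*(Y + Y))/3 = -2/3 + ((2*Y)*(2*Y))/3 = -2/3 + (4*Y**2)/3 = -2/3 + 4*Y**2/3)
S(j, I) = -13/9 - j/6 + 2*I**2/9 (S(j, I) = -4/3 + ((-2/3 + 4*I**2/3) - j)/6 = -4/3 + (-2/3 - j + 4*I**2/3)/6 = -4/3 + (-1/9 - j/6 + 2*I**2/9) = -13/9 - j/6 + 2*I**2/9)
429/S(16, -7) - 468/(-165) = 429/(-13/9 - 1/6*16 + (2/9)*(-7)**2) - 468/(-165) = 429/(-13/9 - 8/3 + (2/9)*49) - 468*(-1/165) = 429/(-13/9 - 8/3 + 98/9) + 156/55 = 429/(61/9) + 156/55 = 429*(9/61) + 156/55 = 3861/61 + 156/55 = 221871/3355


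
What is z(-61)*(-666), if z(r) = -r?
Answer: -40626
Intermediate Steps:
z(-61)*(-666) = -1*(-61)*(-666) = 61*(-666) = -40626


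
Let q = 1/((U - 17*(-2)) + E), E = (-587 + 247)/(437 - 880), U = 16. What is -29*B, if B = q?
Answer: -12847/22490 ≈ -0.57123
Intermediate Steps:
E = 340/443 (E = -340/(-443) = -340*(-1/443) = 340/443 ≈ 0.76749)
q = 443/22490 (q = 1/((16 - 17*(-2)) + 340/443) = 1/((16 + 34) + 340/443) = 1/(50 + 340/443) = 1/(22490/443) = 443/22490 ≈ 0.019698)
B = 443/22490 ≈ 0.019698
-29*B = -29*443/22490 = -12847/22490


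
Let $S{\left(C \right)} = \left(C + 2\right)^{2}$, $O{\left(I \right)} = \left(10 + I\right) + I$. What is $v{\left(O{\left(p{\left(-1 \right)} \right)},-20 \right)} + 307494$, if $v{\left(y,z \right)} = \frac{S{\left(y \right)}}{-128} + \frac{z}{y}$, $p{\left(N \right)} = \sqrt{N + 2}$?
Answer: $\frac{29519117}{96} \approx 3.0749 \cdot 10^{5}$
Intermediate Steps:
$p{\left(N \right)} = \sqrt{2 + N}$
$O{\left(I \right)} = 10 + 2 I$
$S{\left(C \right)} = \left(2 + C\right)^{2}$
$v{\left(y,z \right)} = - \frac{\left(2 + y\right)^{2}}{128} + \frac{z}{y}$ ($v{\left(y,z \right)} = \frac{\left(2 + y\right)^{2}}{-128} + \frac{z}{y} = \left(2 + y\right)^{2} \left(- \frac{1}{128}\right) + \frac{z}{y} = - \frac{\left(2 + y\right)^{2}}{128} + \frac{z}{y}$)
$v{\left(O{\left(p{\left(-1 \right)} \right)},-20 \right)} + 307494 = \left(- \frac{\left(2 + \left(10 + 2 \sqrt{2 - 1}\right)\right)^{2}}{128} - \frac{20}{10 + 2 \sqrt{2 - 1}}\right) + 307494 = \left(- \frac{\left(2 + \left(10 + 2 \sqrt{1}\right)\right)^{2}}{128} - \frac{20}{10 + 2 \sqrt{1}}\right) + 307494 = \left(- \frac{\left(2 + \left(10 + 2 \cdot 1\right)\right)^{2}}{128} - \frac{20}{10 + 2 \cdot 1}\right) + 307494 = \left(- \frac{\left(2 + \left(10 + 2\right)\right)^{2}}{128} - \frac{20}{10 + 2}\right) + 307494 = \left(- \frac{\left(2 + 12\right)^{2}}{128} - \frac{20}{12}\right) + 307494 = \left(- \frac{14^{2}}{128} - \frac{5}{3}\right) + 307494 = \left(\left(- \frac{1}{128}\right) 196 - \frac{5}{3}\right) + 307494 = \left(- \frac{49}{32} - \frac{5}{3}\right) + 307494 = - \frac{307}{96} + 307494 = \frac{29519117}{96}$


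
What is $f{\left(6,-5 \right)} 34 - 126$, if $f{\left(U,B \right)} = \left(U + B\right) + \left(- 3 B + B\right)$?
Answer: $248$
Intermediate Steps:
$f{\left(U,B \right)} = U - B$ ($f{\left(U,B \right)} = \left(B + U\right) - 2 B = U - B$)
$f{\left(6,-5 \right)} 34 - 126 = \left(6 - -5\right) 34 - 126 = \left(6 + 5\right) 34 - 126 = 11 \cdot 34 - 126 = 374 - 126 = 248$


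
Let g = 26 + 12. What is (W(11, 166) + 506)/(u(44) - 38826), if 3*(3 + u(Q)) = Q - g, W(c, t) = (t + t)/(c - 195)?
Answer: -23193/1786042 ≈ -0.012986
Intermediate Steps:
g = 38
W(c, t) = 2*t/(-195 + c) (W(c, t) = (2*t)/(-195 + c) = 2*t/(-195 + c))
u(Q) = -47/3 + Q/3 (u(Q) = -3 + (Q - 1*38)/3 = -3 + (Q - 38)/3 = -3 + (-38 + Q)/3 = -3 + (-38/3 + Q/3) = -47/3 + Q/3)
(W(11, 166) + 506)/(u(44) - 38826) = (2*166/(-195 + 11) + 506)/((-47/3 + (⅓)*44) - 38826) = (2*166/(-184) + 506)/((-47/3 + 44/3) - 38826) = (2*166*(-1/184) + 506)/(-1 - 38826) = (-83/46 + 506)/(-38827) = (23193/46)*(-1/38827) = -23193/1786042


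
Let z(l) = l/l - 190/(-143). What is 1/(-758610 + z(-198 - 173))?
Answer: -143/108480897 ≈ -1.3182e-6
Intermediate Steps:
z(l) = 333/143 (z(l) = 1 - 190*(-1/143) = 1 + 190/143 = 333/143)
1/(-758610 + z(-198 - 173)) = 1/(-758610 + 333/143) = 1/(-108480897/143) = -143/108480897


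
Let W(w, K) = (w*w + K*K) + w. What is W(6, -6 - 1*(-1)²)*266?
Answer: 24206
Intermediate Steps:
W(w, K) = w + K² + w² (W(w, K) = (w² + K²) + w = (K² + w²) + w = w + K² + w²)
W(6, -6 - 1*(-1)²)*266 = (6 + (-6 - 1*(-1)²)² + 6²)*266 = (6 + (-6 - 1*1)² + 36)*266 = (6 + (-6 - 1)² + 36)*266 = (6 + (-7)² + 36)*266 = (6 + 49 + 36)*266 = 91*266 = 24206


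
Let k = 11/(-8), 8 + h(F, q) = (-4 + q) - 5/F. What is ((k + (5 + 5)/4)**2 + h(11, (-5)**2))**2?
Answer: 94536729/495616 ≈ 190.75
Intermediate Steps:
h(F, q) = -12 + q - 5/F (h(F, q) = -8 + ((-4 + q) - 5/F) = -8 + (-4 + q - 5/F) = -12 + q - 5/F)
k = -11/8 (k = 11*(-1/8) = -11/8 ≈ -1.3750)
((k + (5 + 5)/4)**2 + h(11, (-5)**2))**2 = ((-11/8 + (5 + 5)/4)**2 + (-12 + (-5)**2 - 5/11))**2 = ((-11/8 + 10*(1/4))**2 + (-12 + 25 - 5*1/11))**2 = ((-11/8 + 5/2)**2 + (-12 + 25 - 5/11))**2 = ((9/8)**2 + 138/11)**2 = (81/64 + 138/11)**2 = (9723/704)**2 = 94536729/495616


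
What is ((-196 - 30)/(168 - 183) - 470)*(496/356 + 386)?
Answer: -235277872/1335 ≈ -1.7624e+5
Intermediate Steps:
((-196 - 30)/(168 - 183) - 470)*(496/356 + 386) = (-226/(-15) - 470)*(496*(1/356) + 386) = (-226*(-1/15) - 470)*(124/89 + 386) = (226/15 - 470)*(34478/89) = -6824/15*34478/89 = -235277872/1335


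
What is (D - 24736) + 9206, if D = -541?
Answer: -16071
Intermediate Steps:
(D - 24736) + 9206 = (-541 - 24736) + 9206 = -25277 + 9206 = -16071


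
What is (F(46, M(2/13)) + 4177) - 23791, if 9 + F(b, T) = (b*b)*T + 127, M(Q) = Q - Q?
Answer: -19496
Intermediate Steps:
M(Q) = 0
F(b, T) = 118 + T*b**2 (F(b, T) = -9 + ((b*b)*T + 127) = -9 + (b**2*T + 127) = -9 + (T*b**2 + 127) = -9 + (127 + T*b**2) = 118 + T*b**2)
(F(46, M(2/13)) + 4177) - 23791 = ((118 + 0*46**2) + 4177) - 23791 = ((118 + 0*2116) + 4177) - 23791 = ((118 + 0) + 4177) - 23791 = (118 + 4177) - 23791 = 4295 - 23791 = -19496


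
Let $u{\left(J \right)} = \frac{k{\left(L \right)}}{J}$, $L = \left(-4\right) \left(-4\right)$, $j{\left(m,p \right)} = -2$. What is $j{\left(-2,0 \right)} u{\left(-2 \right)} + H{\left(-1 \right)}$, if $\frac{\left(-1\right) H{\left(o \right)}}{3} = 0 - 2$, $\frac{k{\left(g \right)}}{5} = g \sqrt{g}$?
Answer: $326$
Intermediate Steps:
$L = 16$
$k{\left(g \right)} = 5 g^{\frac{3}{2}}$ ($k{\left(g \right)} = 5 g \sqrt{g} = 5 g^{\frac{3}{2}}$)
$u{\left(J \right)} = \frac{320}{J}$ ($u{\left(J \right)} = \frac{5 \cdot 16^{\frac{3}{2}}}{J} = \frac{5 \cdot 64}{J} = \frac{320}{J}$)
$H{\left(o \right)} = 6$ ($H{\left(o \right)} = - 3 \left(0 - 2\right) = \left(-3\right) \left(-2\right) = 6$)
$j{\left(-2,0 \right)} u{\left(-2 \right)} + H{\left(-1 \right)} = - 2 \frac{320}{-2} + 6 = - 2 \cdot 320 \left(- \frac{1}{2}\right) + 6 = \left(-2\right) \left(-160\right) + 6 = 320 + 6 = 326$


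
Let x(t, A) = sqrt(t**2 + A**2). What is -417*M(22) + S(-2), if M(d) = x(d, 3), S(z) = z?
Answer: -2 - 417*sqrt(493) ≈ -9260.9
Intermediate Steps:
x(t, A) = sqrt(A**2 + t**2)
M(d) = sqrt(9 + d**2) (M(d) = sqrt(3**2 + d**2) = sqrt(9 + d**2))
-417*M(22) + S(-2) = -417*sqrt(9 + 22**2) - 2 = -417*sqrt(9 + 484) - 2 = -417*sqrt(493) - 2 = -2 - 417*sqrt(493)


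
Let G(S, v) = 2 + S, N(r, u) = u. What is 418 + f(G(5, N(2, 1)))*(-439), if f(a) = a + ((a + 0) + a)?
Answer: -8801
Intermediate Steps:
f(a) = 3*a (f(a) = a + (a + a) = a + 2*a = 3*a)
418 + f(G(5, N(2, 1)))*(-439) = 418 + (3*(2 + 5))*(-439) = 418 + (3*7)*(-439) = 418 + 21*(-439) = 418 - 9219 = -8801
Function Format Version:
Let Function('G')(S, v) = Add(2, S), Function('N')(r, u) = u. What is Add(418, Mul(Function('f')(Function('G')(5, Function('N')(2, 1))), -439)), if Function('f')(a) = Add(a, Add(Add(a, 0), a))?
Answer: -8801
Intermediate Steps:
Function('f')(a) = Mul(3, a) (Function('f')(a) = Add(a, Add(a, a)) = Add(a, Mul(2, a)) = Mul(3, a))
Add(418, Mul(Function('f')(Function('G')(5, Function('N')(2, 1))), -439)) = Add(418, Mul(Mul(3, Add(2, 5)), -439)) = Add(418, Mul(Mul(3, 7), -439)) = Add(418, Mul(21, -439)) = Add(418, -9219) = -8801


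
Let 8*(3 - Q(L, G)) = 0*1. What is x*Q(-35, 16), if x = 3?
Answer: 9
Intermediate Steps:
Q(L, G) = 3 (Q(L, G) = 3 - 0 = 3 - 1/8*0 = 3 + 0 = 3)
x*Q(-35, 16) = 3*3 = 9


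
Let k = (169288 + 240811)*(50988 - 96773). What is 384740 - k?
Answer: 18776767455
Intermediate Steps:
k = -18776382715 (k = 410099*(-45785) = -18776382715)
384740 - k = 384740 - 1*(-18776382715) = 384740 + 18776382715 = 18776767455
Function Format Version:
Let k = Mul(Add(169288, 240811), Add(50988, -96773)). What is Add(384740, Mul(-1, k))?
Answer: 18776767455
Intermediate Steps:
k = -18776382715 (k = Mul(410099, -45785) = -18776382715)
Add(384740, Mul(-1, k)) = Add(384740, Mul(-1, -18776382715)) = Add(384740, 18776382715) = 18776767455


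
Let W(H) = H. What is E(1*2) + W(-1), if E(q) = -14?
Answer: -15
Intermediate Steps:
E(1*2) + W(-1) = -14 - 1 = -15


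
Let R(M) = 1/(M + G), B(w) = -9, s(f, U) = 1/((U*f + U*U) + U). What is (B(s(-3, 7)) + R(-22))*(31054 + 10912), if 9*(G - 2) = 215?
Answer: -12841596/35 ≈ -3.6690e+5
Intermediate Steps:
s(f, U) = 1/(U + U**2 + U*f) (s(f, U) = 1/((U*f + U**2) + U) = 1/((U**2 + U*f) + U) = 1/(U + U**2 + U*f))
G = 233/9 (G = 2 + (1/9)*215 = 2 + 215/9 = 233/9 ≈ 25.889)
R(M) = 1/(233/9 + M) (R(M) = 1/(M + 233/9) = 1/(233/9 + M))
(B(s(-3, 7)) + R(-22))*(31054 + 10912) = (-9 + 9/(233 + 9*(-22)))*(31054 + 10912) = (-9 + 9/(233 - 198))*41966 = (-9 + 9/35)*41966 = -306/35*41966 = -12841596/35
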